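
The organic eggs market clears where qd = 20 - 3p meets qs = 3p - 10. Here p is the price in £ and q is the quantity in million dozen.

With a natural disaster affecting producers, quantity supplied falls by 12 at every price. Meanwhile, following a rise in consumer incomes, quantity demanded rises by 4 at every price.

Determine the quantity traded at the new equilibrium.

1

Before the shock: 20 - 3p = 3p - 10 ⇒ 30 = 6p ⇒ p = 5, q = 5.
With the change applied: demand qd = 24 - 3p, supply qs = 3p - 22.
Setting them equal: 24 - 3p = 3p - 22 → 46 = 6p, so p = 23/3 ≈ 7.6667 and q = 1.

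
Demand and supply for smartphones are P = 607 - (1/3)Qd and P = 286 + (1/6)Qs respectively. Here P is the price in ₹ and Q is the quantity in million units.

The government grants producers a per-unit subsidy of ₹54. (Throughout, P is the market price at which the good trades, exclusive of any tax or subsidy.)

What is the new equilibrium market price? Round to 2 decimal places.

357.00

Before the shock: 1821 - 3P = 6P - 1716 ⇒ 3537 = 9P ⇒ P = 393, Q = 642.
Since sellers receive the price plus the subsidy, the effective supply curve becomes Qs = 6P - 1392.
Setting them equal: 1821 - 3P = 6P - 1392 → 3213 = 9P, so P = 357 and Q = 750.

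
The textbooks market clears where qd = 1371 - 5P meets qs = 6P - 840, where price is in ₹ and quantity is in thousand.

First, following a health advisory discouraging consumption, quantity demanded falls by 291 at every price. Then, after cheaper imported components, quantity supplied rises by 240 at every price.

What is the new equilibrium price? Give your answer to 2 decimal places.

Initially, 1371 - 5P = 6P - 840, so 2211 = 11P and P = 201, q = 366.
After the shift, demand is qd = 1080 - 5P and supply is qs = 6P - 600.
Clearing the new market: 1080 - 5P = 6P - 600, so P = 1680/11 ≈ 152.7273 and q = 3480/11 ≈ 316.3636.

152.73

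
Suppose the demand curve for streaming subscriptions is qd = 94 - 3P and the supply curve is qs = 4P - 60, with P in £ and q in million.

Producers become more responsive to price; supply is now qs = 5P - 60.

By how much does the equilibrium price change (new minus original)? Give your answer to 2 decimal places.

-2.75

Solve the original market: 94 - 3P = 4P - 60, hence P = 22 and q = 28.
With the change applied: demand qd = 94 - 3P, supply qs = 5P - 60.
Equate the new curves: 94 - 3P = 5P - 60, giving 154 = 8P, P = 19.25, q = 36.25.
ΔP = 19.25 − 22 = -2.75.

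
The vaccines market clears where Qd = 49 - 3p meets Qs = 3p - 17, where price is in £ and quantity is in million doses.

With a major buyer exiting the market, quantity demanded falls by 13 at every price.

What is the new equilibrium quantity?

9.5

Original equilibrium: 49 - 3p = 3p - 17 gives 66 = 6p, so p = 11 and Q = 16.
With the change applied: demand Qd = 36 - 3p, supply Qs = 3p - 17.
Equate the new curves: 36 - 3p = 3p - 17, giving 53 = 6p, p = 53/6 ≈ 8.8333, Q = 9.5.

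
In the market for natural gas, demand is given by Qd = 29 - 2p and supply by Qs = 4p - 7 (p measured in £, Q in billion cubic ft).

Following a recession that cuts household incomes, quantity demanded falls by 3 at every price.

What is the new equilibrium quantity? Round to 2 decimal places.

15.00

Before the shock: 29 - 2p = 4p - 7 ⇒ 36 = 6p ⇒ p = 6, Q = 17.
With the change applied: demand Qd = 26 - 2p, supply Qs = 4p - 7.
Equate the new curves: 26 - 2p = 4p - 7, giving 33 = 6p, p = 5.5, Q = 15.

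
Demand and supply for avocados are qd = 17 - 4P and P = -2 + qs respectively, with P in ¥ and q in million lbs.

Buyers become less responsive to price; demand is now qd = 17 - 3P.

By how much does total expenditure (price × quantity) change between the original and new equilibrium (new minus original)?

+6.5625

Initially, 17 - 4P = P + 2, so 15 = 5P and P = 3, q = 5.
After the shift, demand is qd = 17 - 3P and supply is qs = P + 2.
New equilibrium: 17 - 3P = P + 2 ⇒ 15 = 4P ⇒ P = 3.75, q = 5.75.
Expenditure moves from 3×5 = 15 to 3.75×5.75 = 21.5625; change = +6.5625.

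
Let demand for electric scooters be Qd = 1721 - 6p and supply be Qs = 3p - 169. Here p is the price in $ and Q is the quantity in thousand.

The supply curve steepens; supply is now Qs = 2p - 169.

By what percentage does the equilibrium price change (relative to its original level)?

Initially, 1721 - 6p = 3p - 169, so 1890 = 9p and p = 210, Q = 461.
The shock moves the curves to Qd = 1721 - 6p and Qs = 2p - 169.
New equilibrium: 1721 - 6p = 2p - 169 ⇒ 1890 = 8p ⇒ p = 236.25, Q = 303.5.
%Δp = (236.25 − 210) / 210 × 100 = +12.5%.

+12.5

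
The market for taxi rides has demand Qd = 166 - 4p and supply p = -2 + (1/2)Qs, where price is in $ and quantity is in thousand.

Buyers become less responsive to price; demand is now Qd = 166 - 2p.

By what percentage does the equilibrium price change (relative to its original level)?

Initially, 166 - 4p = 2p + 4, so 162 = 6p and p = 27, Q = 58.
The shock moves the curves to Qd = 166 - 2p and Qs = 2p + 4.
Setting them equal: 166 - 2p = 2p + 4 → 162 = 4p, so p = 40.5 and Q = 85.
%Δp = (40.5 − 27) / 27 × 100 = +50%.

+50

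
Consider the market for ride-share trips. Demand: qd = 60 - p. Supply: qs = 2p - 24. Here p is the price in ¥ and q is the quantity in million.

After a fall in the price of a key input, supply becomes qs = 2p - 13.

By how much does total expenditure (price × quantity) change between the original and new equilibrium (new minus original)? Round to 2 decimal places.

Original equilibrium: 60 - p = 2p - 24 gives 84 = 3p, so p = 28 and q = 32.
The new curves are qd = 60 - p (demand) and qs = 2p - 13 (supply).
Equate the new curves: 60 - p = 2p - 13, giving 73 = 3p, p = 73/3 ≈ 24.3333, q = 107/3 ≈ 35.6667.
Expenditure moves from 28×32 = 896 to 24.3333×35.6667 = 867.8889; change = -28.11.

-28.11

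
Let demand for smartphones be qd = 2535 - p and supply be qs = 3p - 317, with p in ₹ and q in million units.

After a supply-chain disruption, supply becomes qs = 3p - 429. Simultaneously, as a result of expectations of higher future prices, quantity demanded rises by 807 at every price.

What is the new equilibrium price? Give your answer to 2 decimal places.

Solve the original market: 2535 - p = 3p - 317, hence p = 713 and q = 1822.
The shock moves the curves to qd = 3342 - p and qs = 3p - 429.
Setting them equal: 3342 - p = 3p - 429 → 3771 = 4p, so p = 942.75 and q = 2399.25.

942.75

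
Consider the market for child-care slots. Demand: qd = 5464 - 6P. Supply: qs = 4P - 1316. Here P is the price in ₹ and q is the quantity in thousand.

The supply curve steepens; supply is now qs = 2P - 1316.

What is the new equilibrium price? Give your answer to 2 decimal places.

847.50

Solve the original market: 5464 - 6P = 4P - 1316, hence P = 678 and q = 1396.
After the shift, demand is qd = 5464 - 6P and supply is qs = 2P - 1316.
Clearing the new market: 5464 - 6P = 2P - 1316, so P = 847.5 and q = 379.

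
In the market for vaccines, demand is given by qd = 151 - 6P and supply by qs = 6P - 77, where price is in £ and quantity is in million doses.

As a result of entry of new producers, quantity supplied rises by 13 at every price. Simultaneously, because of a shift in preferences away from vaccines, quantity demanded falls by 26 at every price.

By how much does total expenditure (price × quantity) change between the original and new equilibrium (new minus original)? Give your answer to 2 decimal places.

Initially, 151 - 6P = 6P - 77, so 228 = 12P and P = 19, q = 37.
After the shift, demand is qd = 125 - 6P and supply is qs = 6P - 64.
Setting them equal: 125 - 6P = 6P - 64 → 189 = 12P, so P = 15.75 and q = 30.5.
Expenditure moves from 19×37 = 703 to 15.75×30.5 = 480.375; change = -222.63.

-222.63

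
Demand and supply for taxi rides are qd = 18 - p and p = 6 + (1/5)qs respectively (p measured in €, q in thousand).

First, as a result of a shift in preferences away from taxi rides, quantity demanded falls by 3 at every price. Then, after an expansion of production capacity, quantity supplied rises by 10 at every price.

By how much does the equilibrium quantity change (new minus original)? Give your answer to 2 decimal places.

Initially, 18 - p = 5p - 30, so 48 = 6p and p = 8, q = 10.
The new curves are qd = 15 - p (demand) and qs = 5p - 20 (supply).
New equilibrium: 15 - p = 5p - 20 ⇒ 35 = 6p ⇒ p = 35/6 ≈ 5.8333, q = 55/6 ≈ 9.1667.
Δq = 9.1667 − 10 = -0.83.

-0.83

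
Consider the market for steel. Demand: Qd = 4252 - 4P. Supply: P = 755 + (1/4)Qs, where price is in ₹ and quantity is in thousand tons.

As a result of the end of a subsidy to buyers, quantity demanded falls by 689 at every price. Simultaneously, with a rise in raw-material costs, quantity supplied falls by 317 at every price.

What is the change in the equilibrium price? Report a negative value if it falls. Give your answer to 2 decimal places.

-46.50

Original equilibrium: 4252 - 4P = 4P - 3020 gives 7272 = 8P, so P = 909 and Q = 616.
The new curves are Qd = 3563 - 4P (demand) and Qs = 4P - 3337 (supply).
Equate the new curves: 3563 - 4P = 4P - 3337, giving 6900 = 8P, P = 862.5, Q = 113.
ΔP = 862.5 − 909 = -46.50.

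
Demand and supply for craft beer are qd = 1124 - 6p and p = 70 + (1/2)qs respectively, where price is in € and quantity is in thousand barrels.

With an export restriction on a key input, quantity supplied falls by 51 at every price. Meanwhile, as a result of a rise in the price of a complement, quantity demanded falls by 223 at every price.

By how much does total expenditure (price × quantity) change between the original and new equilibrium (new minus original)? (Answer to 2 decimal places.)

-16615.00

Initially, 1124 - 6p = 2p - 140, so 1264 = 8p and p = 158, q = 176.
The new curves are qd = 901 - 6p (demand) and qs = 2p - 191 (supply).
Equate the new curves: 901 - 6p = 2p - 191, giving 1092 = 8p, p = 136.5, q = 82.
Expenditure moves from 158×176 = 27808 to 136.5×82 = 11193; change = -16615.00.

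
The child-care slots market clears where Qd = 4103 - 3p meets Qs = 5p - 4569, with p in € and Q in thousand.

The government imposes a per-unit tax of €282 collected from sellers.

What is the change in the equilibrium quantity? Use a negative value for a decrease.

-528.75

Before the shock: 4103 - 3p = 5p - 4569 ⇒ 8672 = 8p ⇒ p = 1084, Q = 851.
Since sellers keep the price net of the tax, the effective supply curve becomes Qs = 5p - 5979.
New equilibrium: 4103 - 3p = 5p - 5979 ⇒ 10082 = 8p ⇒ p = 1260.25, Q = 322.25.
ΔQ = 322.25 − 851 = -528.75.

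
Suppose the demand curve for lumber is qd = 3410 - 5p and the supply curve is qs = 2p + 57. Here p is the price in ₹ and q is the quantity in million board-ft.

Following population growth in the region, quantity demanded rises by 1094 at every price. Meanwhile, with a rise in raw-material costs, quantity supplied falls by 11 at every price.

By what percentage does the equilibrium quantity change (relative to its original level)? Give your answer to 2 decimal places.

+30.02

Solve the original market: 3410 - 5p = 2p + 57, hence p = 479 and q = 1015.
The shock moves the curves to qd = 4504 - 5p and qs = 2p + 46.
Clearing the new market: 4504 - 5p = 2p + 46, so p = 4458/7 ≈ 636.8571 and q = 9238/7 ≈ 1319.7143.
%Δq = (1319.7143 − 1015) / 1015 × 100 = +30.02%.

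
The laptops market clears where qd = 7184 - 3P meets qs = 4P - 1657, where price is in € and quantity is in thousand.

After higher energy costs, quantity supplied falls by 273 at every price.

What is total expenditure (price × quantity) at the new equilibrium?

4267956

Before the shock: 7184 - 3P = 4P - 1657 ⇒ 8841 = 7P ⇒ P = 1263, q = 3395.
With the change applied: demand qd = 7184 - 3P, supply qs = 4P - 1930.
Setting them equal: 7184 - 3P = 4P - 1930 → 9114 = 7P, so P = 1302 and q = 3278.
New expenditure = 1302 × 3278 = 4267956.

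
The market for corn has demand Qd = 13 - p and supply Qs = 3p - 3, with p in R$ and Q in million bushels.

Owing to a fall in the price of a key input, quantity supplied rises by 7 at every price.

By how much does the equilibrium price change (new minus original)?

-1.75

Solve the original market: 13 - p = 3p - 3, hence p = 4 and Q = 9.
After the shift, demand is Qd = 13 - p and supply is Qs = 3p + 4.
Clearing the new market: 13 - p = 3p + 4, so p = 2.25 and Q = 10.75.
Δp = 2.25 − 4 = -1.75.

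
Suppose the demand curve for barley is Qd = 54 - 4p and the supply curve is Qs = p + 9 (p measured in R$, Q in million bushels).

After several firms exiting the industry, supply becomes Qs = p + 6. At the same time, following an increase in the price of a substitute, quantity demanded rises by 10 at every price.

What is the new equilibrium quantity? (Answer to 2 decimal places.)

Before the shock: 54 - 4p = p + 9 ⇒ 45 = 5p ⇒ p = 9, Q = 18.
After the shift, demand is Qd = 64 - 4p and supply is Qs = p + 6.
Setting them equal: 64 - 4p = p + 6 → 58 = 5p, so p = 11.6 and Q = 17.6.

17.60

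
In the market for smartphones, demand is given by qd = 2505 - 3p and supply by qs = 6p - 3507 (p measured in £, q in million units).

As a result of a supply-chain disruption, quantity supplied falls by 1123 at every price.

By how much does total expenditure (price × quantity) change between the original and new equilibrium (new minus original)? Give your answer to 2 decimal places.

-234249.48

Solve the original market: 2505 - 3p = 6p - 3507, hence p = 668 and q = 501.
The shock moves the curves to qd = 2505 - 3p and qs = 6p - 4630.
New equilibrium: 2505 - 3p = 6p - 4630 ⇒ 7135 = 9p ⇒ p = 7135/9 ≈ 792.7778, q = 380/3 ≈ 126.6667.
Expenditure moves from 668×501 = 334668 to 792.7778×126.6667 = 100418.5185; change = -234249.48.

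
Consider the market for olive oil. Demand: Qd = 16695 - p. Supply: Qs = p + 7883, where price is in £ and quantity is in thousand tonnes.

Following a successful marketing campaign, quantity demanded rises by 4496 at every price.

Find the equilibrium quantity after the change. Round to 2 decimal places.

14537.00

Solve the original market: 16695 - p = p + 7883, hence p = 4406 and Q = 12289.
With the change applied: demand Qd = 21191 - p, supply Qs = p + 7883.
New equilibrium: 21191 - p = p + 7883 ⇒ 13308 = 2p ⇒ p = 6654, Q = 14537.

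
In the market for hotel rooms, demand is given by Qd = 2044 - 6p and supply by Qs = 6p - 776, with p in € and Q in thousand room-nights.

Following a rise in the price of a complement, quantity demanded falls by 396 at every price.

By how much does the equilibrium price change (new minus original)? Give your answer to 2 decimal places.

Initially, 2044 - 6p = 6p - 776, so 2820 = 12p and p = 235, Q = 634.
With the change applied: demand Qd = 1648 - 6p, supply Qs = 6p - 776.
New equilibrium: 1648 - 6p = 6p - 776 ⇒ 2424 = 12p ⇒ p = 202, Q = 436.
Δp = 202 − 235 = -33.00.

-33.00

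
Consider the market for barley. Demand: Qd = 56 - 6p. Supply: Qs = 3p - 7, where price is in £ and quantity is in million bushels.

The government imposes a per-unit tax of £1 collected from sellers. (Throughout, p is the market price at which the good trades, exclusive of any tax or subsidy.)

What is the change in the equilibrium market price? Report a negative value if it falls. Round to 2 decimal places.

+0.33

Solve the original market: 56 - 6p = 3p - 7, hence p = 7 and Q = 14.
Since sellers keep the price net of the tax, the effective supply curve becomes Qs = 3p - 10.
Equate the new curves: 56 - 6p = 3p - 10, giving 66 = 9p, p = 22/3 ≈ 7.3333, Q = 12.
Δp = 7.3333 − 7 = +0.33.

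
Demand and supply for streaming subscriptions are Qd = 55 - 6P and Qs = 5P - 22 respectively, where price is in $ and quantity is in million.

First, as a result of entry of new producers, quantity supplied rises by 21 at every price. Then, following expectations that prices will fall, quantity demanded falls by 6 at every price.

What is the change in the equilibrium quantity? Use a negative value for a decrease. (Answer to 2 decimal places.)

+8.73

Solve the original market: 55 - 6P = 5P - 22, hence P = 7 and Q = 13.
With the change applied: demand Qd = 49 - 6P, supply Qs = 5P - 1.
Equate the new curves: 49 - 6P = 5P - 1, giving 50 = 11P, P = 50/11 ≈ 4.5455, Q = 239/11 ≈ 21.7273.
ΔQ = 21.7273 − 13 = +8.73.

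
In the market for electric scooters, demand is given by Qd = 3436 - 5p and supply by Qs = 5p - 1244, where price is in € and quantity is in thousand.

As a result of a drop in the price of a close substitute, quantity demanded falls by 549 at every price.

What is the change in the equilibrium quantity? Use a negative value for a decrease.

-274.5

Original equilibrium: 3436 - 5p = 5p - 1244 gives 4680 = 10p, so p = 468 and Q = 1096.
The shock moves the curves to Qd = 2887 - 5p and Qs = 5p - 1244.
New equilibrium: 2887 - 5p = 5p - 1244 ⇒ 4131 = 10p ⇒ p = 413.1, Q = 821.5.
ΔQ = 821.5 − 1096 = -274.5.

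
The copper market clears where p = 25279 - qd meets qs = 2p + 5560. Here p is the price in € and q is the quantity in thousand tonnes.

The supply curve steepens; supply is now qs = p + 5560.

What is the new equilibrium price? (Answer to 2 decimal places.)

9859.50

Solve the original market: 25279 - p = 2p + 5560, hence p = 6573 and q = 18706.
After the shift, demand is qd = 25279 - p and supply is qs = p + 5560.
New equilibrium: 25279 - p = p + 5560 ⇒ 19719 = 2p ⇒ p = 9859.5, q = 15419.5.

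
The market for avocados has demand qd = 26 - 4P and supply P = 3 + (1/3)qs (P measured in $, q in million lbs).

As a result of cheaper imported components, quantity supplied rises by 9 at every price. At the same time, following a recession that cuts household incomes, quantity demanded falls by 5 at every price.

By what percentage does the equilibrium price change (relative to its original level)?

Initially, 26 - 4P = 3P - 9, so 35 = 7P and P = 5, q = 6.
The new curves are qd = 21 - 4P (demand) and qs = 3P (supply).
Setting them equal: 21 - 4P = 3P → 21 = 7P, so P = 3 and q = 9.
%ΔP = (3 − 5) / 5 × 100 = -40%.

-40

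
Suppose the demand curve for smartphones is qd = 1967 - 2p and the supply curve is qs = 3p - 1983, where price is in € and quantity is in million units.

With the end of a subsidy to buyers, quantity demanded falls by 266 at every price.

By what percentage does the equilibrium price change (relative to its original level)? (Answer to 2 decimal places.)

-6.73

Before the shock: 1967 - 2p = 3p - 1983 ⇒ 3950 = 5p ⇒ p = 790, q = 387.
After the shift, demand is qd = 1701 - 2p and supply is qs = 3p - 1983.
New equilibrium: 1701 - 2p = 3p - 1983 ⇒ 3684 = 5p ⇒ p = 736.8, q = 227.4.
%Δp = (736.8 − 790) / 790 × 100 = -6.73%.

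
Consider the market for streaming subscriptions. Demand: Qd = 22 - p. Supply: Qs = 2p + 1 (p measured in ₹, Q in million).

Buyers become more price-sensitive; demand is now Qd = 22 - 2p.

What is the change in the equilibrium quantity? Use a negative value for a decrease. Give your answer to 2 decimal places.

Solve the original market: 22 - p = 2p + 1, hence p = 7 and Q = 15.
After the shift, demand is Qd = 22 - 2p and supply is Qs = 2p + 1.
Equate the new curves: 22 - 2p = 2p + 1, giving 21 = 4p, p = 5.25, Q = 11.5.
ΔQ = 11.5 − 15 = -3.50.

-3.50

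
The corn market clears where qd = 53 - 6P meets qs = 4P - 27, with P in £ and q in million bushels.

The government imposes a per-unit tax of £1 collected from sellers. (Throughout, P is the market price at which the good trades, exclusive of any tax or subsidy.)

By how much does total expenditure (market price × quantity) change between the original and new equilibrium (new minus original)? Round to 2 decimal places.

Original equilibrium: 53 - 6P = 4P - 27 gives 80 = 10P, so P = 8 and q = 5.
Since sellers keep the price net of the tax, the effective supply curve becomes qs = 4P - 31.
New equilibrium: 53 - 6P = 4P - 31 ⇒ 84 = 10P ⇒ P = 8.4, q = 2.6.
Expenditure moves from 8×5 = 40 to 8.4×2.6 = 21.84; change = -18.16.

-18.16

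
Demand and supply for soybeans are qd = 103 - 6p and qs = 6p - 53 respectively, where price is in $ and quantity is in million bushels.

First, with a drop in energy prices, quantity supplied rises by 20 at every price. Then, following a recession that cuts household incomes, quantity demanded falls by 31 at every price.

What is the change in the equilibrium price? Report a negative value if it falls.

Original equilibrium: 103 - 6p = 6p - 53 gives 156 = 12p, so p = 13 and q = 25.
With the change applied: demand qd = 72 - 6p, supply qs = 6p - 33.
Setting them equal: 72 - 6p = 6p - 33 → 105 = 12p, so p = 8.75 and q = 19.5.
Δp = 8.75 − 13 = -4.25.

-4.25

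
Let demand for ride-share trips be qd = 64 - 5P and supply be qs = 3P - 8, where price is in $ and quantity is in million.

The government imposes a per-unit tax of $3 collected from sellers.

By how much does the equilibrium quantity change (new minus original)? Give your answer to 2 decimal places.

Before the shock: 64 - 5P = 3P - 8 ⇒ 72 = 8P ⇒ P = 9, q = 19.
Since sellers keep the price net of the tax, the effective supply curve becomes qs = 3P - 17.
Equate the new curves: 64 - 5P = 3P - 17, giving 81 = 8P, P = 10.125, q = 13.375.
Δq = 13.375 − 19 = -5.63.

-5.63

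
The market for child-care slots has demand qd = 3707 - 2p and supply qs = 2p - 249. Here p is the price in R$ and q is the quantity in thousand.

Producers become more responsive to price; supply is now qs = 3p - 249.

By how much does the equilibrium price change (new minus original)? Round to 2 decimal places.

Original equilibrium: 3707 - 2p = 2p - 249 gives 3956 = 4p, so p = 989 and q = 1729.
After the shift, demand is qd = 3707 - 2p and supply is qs = 3p - 249.
Clearing the new market: 3707 - 2p = 3p - 249, so p = 791.2 and q = 2124.6.
Δp = 791.2 − 989 = -197.80.

-197.80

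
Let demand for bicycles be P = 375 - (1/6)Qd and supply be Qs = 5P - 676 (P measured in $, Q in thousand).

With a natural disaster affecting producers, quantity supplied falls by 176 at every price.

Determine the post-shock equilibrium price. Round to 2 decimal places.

282.00

Initially, 2250 - 6P = 5P - 676, so 2926 = 11P and P = 266, Q = 654.
After the shift, demand is Qd = 2250 - 6P and supply is Qs = 5P - 852.
Setting them equal: 2250 - 6P = 5P - 852 → 3102 = 11P, so P = 282 and Q = 558.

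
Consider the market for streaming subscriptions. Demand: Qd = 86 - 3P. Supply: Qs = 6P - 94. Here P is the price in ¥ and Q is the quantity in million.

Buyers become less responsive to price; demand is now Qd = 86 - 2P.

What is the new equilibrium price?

22.5

Initially, 86 - 3P = 6P - 94, so 180 = 9P and P = 20, Q = 26.
With the change applied: demand Qd = 86 - 2P, supply Qs = 6P - 94.
Setting them equal: 86 - 2P = 6P - 94 → 180 = 8P, so P = 22.5 and Q = 41.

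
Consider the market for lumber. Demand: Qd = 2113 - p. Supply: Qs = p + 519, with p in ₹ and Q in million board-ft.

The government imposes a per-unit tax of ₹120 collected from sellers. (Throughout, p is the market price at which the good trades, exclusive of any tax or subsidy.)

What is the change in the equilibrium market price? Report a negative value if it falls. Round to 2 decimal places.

Before the shock: 2113 - p = p + 519 ⇒ 1594 = 2p ⇒ p = 797, Q = 1316.
Since sellers keep the price net of the tax, the effective supply curve becomes Qs = p + 399.
New equilibrium: 2113 - p = p + 399 ⇒ 1714 = 2p ⇒ p = 857, Q = 1256.
Δp = 857 − 797 = +60.00.

+60.00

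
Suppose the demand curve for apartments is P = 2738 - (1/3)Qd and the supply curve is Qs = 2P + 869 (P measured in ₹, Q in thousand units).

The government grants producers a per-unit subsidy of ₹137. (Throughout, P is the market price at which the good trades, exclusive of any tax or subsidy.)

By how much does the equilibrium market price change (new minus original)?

-54.8

Before the shock: 8214 - 3P = 2P + 869 ⇒ 7345 = 5P ⇒ P = 1469, Q = 3807.
Since sellers receive the price plus the subsidy, the effective supply curve becomes Qs = 2P + 1143.
New equilibrium: 8214 - 3P = 2P + 1143 ⇒ 7071 = 5P ⇒ P = 1414.2, Q = 3971.4.
ΔP = 1414.2 − 1469 = -54.8.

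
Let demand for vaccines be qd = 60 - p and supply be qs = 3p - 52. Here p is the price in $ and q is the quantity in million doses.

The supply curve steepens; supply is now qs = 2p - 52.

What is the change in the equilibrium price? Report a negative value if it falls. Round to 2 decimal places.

Original equilibrium: 60 - p = 3p - 52 gives 112 = 4p, so p = 28 and q = 32.
The new curves are qd = 60 - p (demand) and qs = 2p - 52 (supply).
New equilibrium: 60 - p = 2p - 52 ⇒ 112 = 3p ⇒ p = 112/3 ≈ 37.3333, q = 68/3 ≈ 22.6667.
Δp = 37.3333 − 28 = +9.33.

+9.33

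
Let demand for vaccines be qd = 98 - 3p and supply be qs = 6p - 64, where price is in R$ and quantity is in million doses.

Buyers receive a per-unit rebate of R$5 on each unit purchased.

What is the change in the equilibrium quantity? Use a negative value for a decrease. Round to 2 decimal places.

+10.00

Solve the original market: 98 - 3p = 6p - 64, hence p = 18 and q = 44.
Since buyers' out-of-pocket price is the market price minus the rebate, the effective demand curve becomes qd = 113 - 3p.
New equilibrium: 113 - 3p = 6p - 64 ⇒ 177 = 9p ⇒ p = 59/3 ≈ 19.6667, q = 54.
Δq = 54 − 44 = +10.00.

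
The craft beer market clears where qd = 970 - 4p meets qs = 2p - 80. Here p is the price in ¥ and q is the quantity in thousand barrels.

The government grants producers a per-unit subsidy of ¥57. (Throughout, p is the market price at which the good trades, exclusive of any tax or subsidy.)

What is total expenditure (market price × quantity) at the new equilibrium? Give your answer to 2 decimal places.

53976.00

Original equilibrium: 970 - 4p = 2p - 80 gives 1050 = 6p, so p = 175 and q = 270.
Since sellers receive the price plus the subsidy, the effective supply curve becomes qs = 2p + 34.
Equate the new curves: 970 - 4p = 2p + 34, giving 936 = 6p, p = 156, q = 346.
New expenditure = 156 × 346 = 53976.00.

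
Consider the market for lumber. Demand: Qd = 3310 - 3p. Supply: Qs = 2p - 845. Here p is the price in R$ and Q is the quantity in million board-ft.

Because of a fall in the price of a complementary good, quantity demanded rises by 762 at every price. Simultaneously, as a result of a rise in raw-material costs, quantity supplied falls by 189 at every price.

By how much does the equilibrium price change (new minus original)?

+190.2

Before the shock: 3310 - 3p = 2p - 845 ⇒ 4155 = 5p ⇒ p = 831, Q = 817.
After the shift, demand is Qd = 4072 - 3p and supply is Qs = 2p - 1034.
New equilibrium: 4072 - 3p = 2p - 1034 ⇒ 5106 = 5p ⇒ p = 1021.2, Q = 1008.4.
Δp = 1021.2 − 831 = +190.2.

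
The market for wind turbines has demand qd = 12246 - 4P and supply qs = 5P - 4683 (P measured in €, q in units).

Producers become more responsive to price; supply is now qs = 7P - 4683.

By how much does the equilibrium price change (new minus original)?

-342

Original equilibrium: 12246 - 4P = 5P - 4683 gives 16929 = 9P, so P = 1881 and q = 4722.
The new curves are qd = 12246 - 4P (demand) and qs = 7P - 4683 (supply).
Equate the new curves: 12246 - 4P = 7P - 4683, giving 16929 = 11P, P = 1539, q = 6090.
ΔP = 1539 − 1881 = -342.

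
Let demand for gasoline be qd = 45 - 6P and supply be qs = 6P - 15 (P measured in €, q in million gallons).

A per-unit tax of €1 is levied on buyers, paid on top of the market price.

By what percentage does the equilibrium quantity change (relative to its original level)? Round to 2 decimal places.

Initially, 45 - 6P = 6P - 15, so 60 = 12P and P = 5, q = 15.
Since buyers pay the price plus the tax, the effective demand curve becomes qd = 39 - 6P.
Equate the new curves: 39 - 6P = 6P - 15, giving 54 = 12P, P = 4.5, q = 12.
%Δq = (12 − 15) / 15 × 100 = -20.00%.

-20.00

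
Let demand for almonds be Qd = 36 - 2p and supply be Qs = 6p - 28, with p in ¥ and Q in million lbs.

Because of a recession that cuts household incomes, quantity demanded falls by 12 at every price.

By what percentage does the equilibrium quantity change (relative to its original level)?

-45

Before the shock: 36 - 2p = 6p - 28 ⇒ 64 = 8p ⇒ p = 8, Q = 20.
The shock moves the curves to Qd = 24 - 2p and Qs = 6p - 28.
Clearing the new market: 24 - 2p = 6p - 28, so p = 6.5 and Q = 11.
%ΔQ = (11 − 20) / 20 × 100 = -45%.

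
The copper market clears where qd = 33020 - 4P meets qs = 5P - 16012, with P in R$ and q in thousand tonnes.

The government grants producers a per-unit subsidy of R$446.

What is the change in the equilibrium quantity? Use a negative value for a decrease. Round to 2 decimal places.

Initially, 33020 - 4P = 5P - 16012, so 49032 = 9P and P = 5448, q = 11228.
Since sellers receive the price plus the subsidy, the effective supply curve becomes qs = 5P - 13782.
New equilibrium: 33020 - 4P = 5P - 13782 ⇒ 46802 = 9P ⇒ P = 46802/9 ≈ 5200.2222, q = 109972/9 ≈ 12219.1111.
Δq = 12219.1111 − 11228 = +991.11.

+991.11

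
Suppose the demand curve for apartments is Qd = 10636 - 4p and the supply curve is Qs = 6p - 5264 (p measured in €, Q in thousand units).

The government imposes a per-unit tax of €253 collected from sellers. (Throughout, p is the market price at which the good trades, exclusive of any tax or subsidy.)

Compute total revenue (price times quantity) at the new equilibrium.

6390315.84

Initially, 10636 - 4p = 6p - 5264, so 15900 = 10p and p = 1590, Q = 4276.
Since sellers keep the price net of the tax, the effective supply curve becomes Qs = 6p - 6782.
New equilibrium: 10636 - 4p = 6p - 6782 ⇒ 17418 = 10p ⇒ p = 1741.8, Q = 3668.8.
New expenditure = 1741.8 × 3668.8 = 6390315.84.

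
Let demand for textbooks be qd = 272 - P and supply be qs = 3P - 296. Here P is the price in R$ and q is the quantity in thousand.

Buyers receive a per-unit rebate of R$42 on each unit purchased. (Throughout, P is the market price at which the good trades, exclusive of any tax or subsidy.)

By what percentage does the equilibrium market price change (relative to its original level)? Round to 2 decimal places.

+7.39

Before the shock: 272 - P = 3P - 296 ⇒ 568 = 4P ⇒ P = 142, q = 130.
Since buyers' out-of-pocket price is the market price minus the rebate, the effective demand curve becomes qd = 314 - P.
Equate the new curves: 314 - P = 3P - 296, giving 610 = 4P, P = 152.5, q = 161.5.
%ΔP = (152.5 − 142) / 142 × 100 = +7.39%.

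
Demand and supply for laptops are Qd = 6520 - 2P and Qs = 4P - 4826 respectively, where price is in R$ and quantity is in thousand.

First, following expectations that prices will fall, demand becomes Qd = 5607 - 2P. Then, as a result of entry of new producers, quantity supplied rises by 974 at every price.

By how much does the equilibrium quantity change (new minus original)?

-284

Initially, 6520 - 2P = 4P - 4826, so 11346 = 6P and P = 1891, Q = 2738.
The shock moves the curves to Qd = 5607 - 2P and Qs = 4P - 3852.
Setting them equal: 5607 - 2P = 4P - 3852 → 9459 = 6P, so P = 1576.5 and Q = 2454.
ΔQ = 2454 − 2738 = -284.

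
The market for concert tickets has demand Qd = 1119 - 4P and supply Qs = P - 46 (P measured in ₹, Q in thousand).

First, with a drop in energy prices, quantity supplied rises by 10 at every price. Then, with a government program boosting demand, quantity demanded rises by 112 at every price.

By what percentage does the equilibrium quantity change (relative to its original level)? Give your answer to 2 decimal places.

+16.26

Solve the original market: 1119 - 4P = P - 46, hence P = 233 and Q = 187.
After the shift, demand is Qd = 1231 - 4P and supply is Qs = P - 36.
New equilibrium: 1231 - 4P = P - 36 ⇒ 1267 = 5P ⇒ P = 253.4, Q = 217.4.
%ΔQ = (217.4 − 187) / 187 × 100 = +16.26%.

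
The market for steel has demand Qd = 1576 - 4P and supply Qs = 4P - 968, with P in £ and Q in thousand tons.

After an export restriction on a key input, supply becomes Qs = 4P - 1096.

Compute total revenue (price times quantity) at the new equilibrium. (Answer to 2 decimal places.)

80160.00

Initially, 1576 - 4P = 4P - 968, so 2544 = 8P and P = 318, Q = 304.
With the change applied: demand Qd = 1576 - 4P, supply Qs = 4P - 1096.
New equilibrium: 1576 - 4P = 4P - 1096 ⇒ 2672 = 8P ⇒ P = 334, Q = 240.
New expenditure = 334 × 240 = 80160.00.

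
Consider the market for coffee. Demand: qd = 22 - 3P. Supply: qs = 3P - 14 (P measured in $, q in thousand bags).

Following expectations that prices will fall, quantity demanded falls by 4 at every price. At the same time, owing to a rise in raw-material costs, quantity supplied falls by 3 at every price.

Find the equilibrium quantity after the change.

0.5

Original equilibrium: 22 - 3P = 3P - 14 gives 36 = 6P, so P = 6 and q = 4.
The new curves are qd = 18 - 3P (demand) and qs = 3P - 17 (supply).
Equate the new curves: 18 - 3P = 3P - 17, giving 35 = 6P, P = 35/6 ≈ 5.8333, q = 0.5.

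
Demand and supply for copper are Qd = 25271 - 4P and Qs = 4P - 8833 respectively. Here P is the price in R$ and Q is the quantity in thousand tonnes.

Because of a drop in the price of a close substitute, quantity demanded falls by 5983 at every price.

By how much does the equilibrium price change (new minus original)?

-747.875

Original equilibrium: 25271 - 4P = 4P - 8833 gives 34104 = 8P, so P = 4263 and Q = 8219.
With the change applied: demand Qd = 19288 - 4P, supply Qs = 4P - 8833.
Clearing the new market: 19288 - 4P = 4P - 8833, so P = 3515.125 and Q = 5227.5.
ΔP = 3515.125 − 4263 = -747.875.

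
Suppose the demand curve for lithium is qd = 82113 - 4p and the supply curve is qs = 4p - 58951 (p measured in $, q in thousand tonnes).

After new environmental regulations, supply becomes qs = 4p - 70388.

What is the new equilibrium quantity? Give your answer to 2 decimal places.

5862.50

Original equilibrium: 82113 - 4p = 4p - 58951 gives 141064 = 8p, so p = 17633 and q = 11581.
After the shift, demand is qd = 82113 - 4p and supply is qs = 4p - 70388.
New equilibrium: 82113 - 4p = 4p - 70388 ⇒ 152501 = 8p ⇒ p = 19062.625, q = 5862.5.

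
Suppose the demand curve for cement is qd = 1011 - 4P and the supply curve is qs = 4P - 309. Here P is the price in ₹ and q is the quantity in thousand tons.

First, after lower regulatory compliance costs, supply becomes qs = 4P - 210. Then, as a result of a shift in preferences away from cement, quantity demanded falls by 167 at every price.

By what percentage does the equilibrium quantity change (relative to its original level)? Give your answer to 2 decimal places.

-9.69

Before the shock: 1011 - 4P = 4P - 309 ⇒ 1320 = 8P ⇒ P = 165, q = 351.
After the shift, demand is qd = 844 - 4P and supply is qs = 4P - 210.
Setting them equal: 844 - 4P = 4P - 210 → 1054 = 8P, so P = 131.75 and q = 317.
%Δq = (317 − 351) / 351 × 100 = -9.69%.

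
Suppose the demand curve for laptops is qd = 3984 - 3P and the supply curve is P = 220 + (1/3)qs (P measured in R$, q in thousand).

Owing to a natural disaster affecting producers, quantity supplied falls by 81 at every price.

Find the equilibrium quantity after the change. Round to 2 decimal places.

Original equilibrium: 3984 - 3P = 3P - 660 gives 4644 = 6P, so P = 774 and q = 1662.
The shock moves the curves to qd = 3984 - 3P and qs = 3P - 741.
Clearing the new market: 3984 - 3P = 3P - 741, so P = 787.5 and q = 1621.5.

1621.50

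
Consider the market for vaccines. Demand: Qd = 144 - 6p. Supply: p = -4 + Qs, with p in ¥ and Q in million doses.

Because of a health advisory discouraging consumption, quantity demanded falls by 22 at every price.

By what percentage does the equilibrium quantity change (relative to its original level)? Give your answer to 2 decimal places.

-13.10

Solve the original market: 144 - 6p = p + 4, hence p = 20 and Q = 24.
After the shift, demand is Qd = 122 - 6p and supply is Qs = p + 4.
Setting them equal: 122 - 6p = p + 4 → 118 = 7p, so p = 118/7 ≈ 16.8571 and Q = 146/7 ≈ 20.8571.
%ΔQ = (20.8571 − 24) / 24 × 100 = -13.10%.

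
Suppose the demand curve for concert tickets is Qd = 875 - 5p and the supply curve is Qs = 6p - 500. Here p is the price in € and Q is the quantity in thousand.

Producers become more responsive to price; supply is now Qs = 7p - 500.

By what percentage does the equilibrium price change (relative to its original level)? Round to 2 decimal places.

-8.33

Before the shock: 875 - 5p = 6p - 500 ⇒ 1375 = 11p ⇒ p = 125, Q = 250.
With the change applied: demand Qd = 875 - 5p, supply Qs = 7p - 500.
Clearing the new market: 875 - 5p = 7p - 500, so p = 1375/12 ≈ 114.5833 and Q = 3625/12 ≈ 302.0833.
%Δp = (114.5833 − 125) / 125 × 100 = -8.33%.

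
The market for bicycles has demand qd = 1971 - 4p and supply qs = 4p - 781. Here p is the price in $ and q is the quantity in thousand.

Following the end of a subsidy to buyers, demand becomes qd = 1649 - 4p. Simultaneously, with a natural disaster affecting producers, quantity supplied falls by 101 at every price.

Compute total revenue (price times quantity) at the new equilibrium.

121329.8125

Solve the original market: 1971 - 4p = 4p - 781, hence p = 344 and q = 595.
With the change applied: demand qd = 1649 - 4p, supply qs = 4p - 882.
Setting them equal: 1649 - 4p = 4p - 882 → 2531 = 8p, so p = 316.375 and q = 383.5.
New expenditure = 316.375 × 383.5 = 121329.8125.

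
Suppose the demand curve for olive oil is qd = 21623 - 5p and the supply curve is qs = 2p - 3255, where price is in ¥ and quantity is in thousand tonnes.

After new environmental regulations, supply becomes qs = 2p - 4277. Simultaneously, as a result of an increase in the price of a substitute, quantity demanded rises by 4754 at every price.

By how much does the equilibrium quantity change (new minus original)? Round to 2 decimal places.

+628.29

Solve the original market: 21623 - 5p = 2p - 3255, hence p = 3554 and q = 3853.
The shock moves the curves to qd = 26377 - 5p and qs = 2p - 4277.
Setting them equal: 26377 - 5p = 2p - 4277 → 30654 = 7p, so p = 30654/7 ≈ 4379.1429 and q = 31369/7 ≈ 4481.2857.
Δq = 4481.2857 − 3853 = +628.29.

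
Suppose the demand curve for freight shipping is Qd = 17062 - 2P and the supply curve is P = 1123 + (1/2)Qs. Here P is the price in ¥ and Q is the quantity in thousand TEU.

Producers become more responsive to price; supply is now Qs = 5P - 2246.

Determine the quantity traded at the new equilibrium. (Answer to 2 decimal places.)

Original equilibrium: 17062 - 2P = 2P - 2246 gives 19308 = 4P, so P = 4827 and Q = 7408.
After the shift, demand is Qd = 17062 - 2P and supply is Qs = 5P - 2246.
New equilibrium: 17062 - 2P = 5P - 2246 ⇒ 19308 = 7P ⇒ P = 19308/7 ≈ 2758.2857, Q = 80818/7 ≈ 11545.4286.

11545.43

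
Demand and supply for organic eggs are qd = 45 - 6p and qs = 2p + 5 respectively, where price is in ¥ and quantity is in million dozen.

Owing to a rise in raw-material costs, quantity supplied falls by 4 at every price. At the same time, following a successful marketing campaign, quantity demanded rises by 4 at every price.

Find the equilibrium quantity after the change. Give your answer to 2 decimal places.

13.00

Original equilibrium: 45 - 6p = 2p + 5 gives 40 = 8p, so p = 5 and q = 15.
With the change applied: demand qd = 49 - 6p, supply qs = 2p + 1.
Equate the new curves: 49 - 6p = 2p + 1, giving 48 = 8p, p = 6, q = 13.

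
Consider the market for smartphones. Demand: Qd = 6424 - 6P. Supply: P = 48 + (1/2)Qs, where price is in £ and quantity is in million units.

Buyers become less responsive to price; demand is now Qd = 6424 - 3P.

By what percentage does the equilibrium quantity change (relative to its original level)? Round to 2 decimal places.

+63.75

Original equilibrium: 6424 - 6P = 2P - 96 gives 6520 = 8P, so P = 815 and Q = 1534.
After the shift, demand is Qd = 6424 - 3P and supply is Qs = 2P - 96.
Equate the new curves: 6424 - 3P = 2P - 96, giving 6520 = 5P, P = 1304, Q = 2512.
%ΔQ = (2512 − 1534) / 1534 × 100 = +63.75%.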